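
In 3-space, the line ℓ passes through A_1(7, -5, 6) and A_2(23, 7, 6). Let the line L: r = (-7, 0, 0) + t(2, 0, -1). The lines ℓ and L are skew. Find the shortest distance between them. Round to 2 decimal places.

12.55

A direction vector for ℓ is A_2 − A_1 = (16, 12, 0).
Common perpendicular direction n = (16, 12, 0) × (2, 0, -1) = (-12, 16, -24).
With w = (-7, 0, 0) − (7, -5, 6) = (-14, 5, -6), w · n = 392.
Distance = |w · n| / |n| = |392| / √976 ≈ 12.55.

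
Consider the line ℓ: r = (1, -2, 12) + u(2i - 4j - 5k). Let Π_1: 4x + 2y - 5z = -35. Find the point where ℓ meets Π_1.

Substitute r = (1, -2, 12) + t(2, -4, -5) into the plane: -60 + 25t = -35, so t = 1.
Intersection: (1, -2, 12) + 1·(2, -4, -5) = (3, -6, 7).

(3, -6, 7)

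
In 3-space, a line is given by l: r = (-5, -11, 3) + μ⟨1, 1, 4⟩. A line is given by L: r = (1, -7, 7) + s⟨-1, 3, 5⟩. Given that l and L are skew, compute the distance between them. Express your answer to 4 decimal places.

5.1312

Common perpendicular direction n = (1, 1, 4) × (-1, 3, 5) = (-7, -9, 4).
With w = (1, -7, 7) − (-5, -11, 3) = (6, 4, 4), w · n = -62.
Distance = |w · n| / |n| = |-62| / √146 ≈ 5.1312.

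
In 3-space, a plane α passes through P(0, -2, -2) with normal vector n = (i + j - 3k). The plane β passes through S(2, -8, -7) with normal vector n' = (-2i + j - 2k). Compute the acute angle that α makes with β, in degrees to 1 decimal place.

59.8

α: n·r = n·P gives x + y - 3z = 4.
β: n'·r = n'·S gives -2x + y - 2z = 2.
cos θ = |n₁·n₂| / (|n₁||n₂|) = |5| / (√11 · √9).
θ = arccos(0.50252) ≈ 59.8°.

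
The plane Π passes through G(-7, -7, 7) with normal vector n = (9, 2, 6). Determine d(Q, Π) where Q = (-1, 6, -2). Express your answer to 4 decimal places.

Π: n·r = n·G gives 9x + 2y + 6z = -35.
n·Q − d = (9)·(-1) + (2)·(6) + (6)·(-2) − (-35) = 26; |n| = √121.
Distance = |26| / √121 = 26/√121 ≈ 2.3636.

2.3636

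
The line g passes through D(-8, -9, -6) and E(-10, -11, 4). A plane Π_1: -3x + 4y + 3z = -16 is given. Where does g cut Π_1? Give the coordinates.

A direction vector for g is E − D = (-2, -2, 10).
Substitute r = (-8, -9, -6) + t(-2, -2, 10) into the plane: -30 + 28t = -16, so t = 1/2.
Intersection: (-8, -9, -6) + (1/2)·(-2, -2, 10) = (-9, -10, -1).

(-9, -10, -1)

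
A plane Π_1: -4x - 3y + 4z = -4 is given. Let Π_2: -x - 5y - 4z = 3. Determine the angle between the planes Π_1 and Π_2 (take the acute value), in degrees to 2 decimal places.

85.85

cos θ = |n₁·n₂| / (|n₁||n₂|) = |3| / (√41 · √42).
θ = arccos(0.07229) ≈ 85.85°.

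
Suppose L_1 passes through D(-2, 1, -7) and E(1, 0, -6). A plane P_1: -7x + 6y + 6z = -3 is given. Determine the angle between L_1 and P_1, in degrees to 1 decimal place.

35.1

A direction vector for L_1 is E − D = (3, -1, 1).
sin θ = |n·v| / (|n||v|) = |-21| / (√121 · √11) = 0.57561.
θ ≈ 35.1°.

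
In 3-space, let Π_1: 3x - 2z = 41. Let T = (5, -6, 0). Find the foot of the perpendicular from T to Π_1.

(11, -6, -4)

Foot = T − λn with λ = (n·T − d)/|n|² = (15 − 41)/13 = -2.
Foot = (5, -6, 0) − (-2)·(3, 0, -2) = (11, -6, -4).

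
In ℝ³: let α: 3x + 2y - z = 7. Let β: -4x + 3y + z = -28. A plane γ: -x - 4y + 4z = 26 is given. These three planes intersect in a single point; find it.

(6, -3, 5)

Solving the 3×3 linear system 3x + 2y - z = 7, -4x + 3y + z = -28, -x - 4y + 4z = 26 (e.g. by elimination or Cramer's rule, determinant = 59) gives (6, -3, 5).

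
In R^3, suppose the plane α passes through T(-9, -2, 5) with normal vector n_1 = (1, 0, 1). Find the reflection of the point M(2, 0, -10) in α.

(6, 0, -6)

α: n_1·r = n_1·T gives x + z = -4.
λ = (n·M − d)/|n|² = (-8 − (-4))/2 = -2.
Reflection = M − 2λn = (2, 0, -10) − (-4)·(1, 0, 1) = (6, 0, -6).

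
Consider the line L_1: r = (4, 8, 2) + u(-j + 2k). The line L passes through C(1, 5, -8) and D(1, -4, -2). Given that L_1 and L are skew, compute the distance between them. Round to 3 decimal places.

A direction vector for L is D − C = (0, -9, 6).
Common perpendicular direction n = (0, -1, 2) × (0, -9, 6) = (12, 0, 0).
With w = (1, 5, -8) − (4, 8, 2) = (-3, -3, -10), w · n = -36.
Distance = |w · n| / |n| = |-36| / √144 ≈ 3.000.

3.000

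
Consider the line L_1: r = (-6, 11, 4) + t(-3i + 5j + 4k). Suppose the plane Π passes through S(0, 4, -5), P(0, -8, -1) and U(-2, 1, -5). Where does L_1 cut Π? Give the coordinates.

SP = (0, -12, 4), SU = (-2, -3, 0); a normal to Π is SP × SU = (12, -8, -24).
Using S: Π has equation 12x - 8y - 24z = 88.
Substitute r = (-6, 11, 4) + t(-3, 5, 4) into the plane: -256 + (-172)t = 88, so t = -2.
Intersection: (-6, 11, 4) + (-2)·(-3, 5, 4) = (0, 1, -4).

(0, 1, -4)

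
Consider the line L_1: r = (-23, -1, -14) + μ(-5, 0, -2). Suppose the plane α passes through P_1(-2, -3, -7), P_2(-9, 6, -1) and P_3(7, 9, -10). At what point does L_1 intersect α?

P_1P_2 = (-7, 9, 6), P_1P_3 = (9, 12, -3); a normal to α is P_1P_2 × P_1P_3 = (-99, 33, -165).
Using P_1: α has equation -99x + 33y - 165z = 1254.
Substitute r = (-23, -1, -14) + t(-5, 0, -2) into the plane: 4554 + 825t = 1254, so t = -4.
Intersection: (-23, -1, -14) + (-4)·(-5, 0, -2) = (-3, -1, -6).

(-3, -1, -6)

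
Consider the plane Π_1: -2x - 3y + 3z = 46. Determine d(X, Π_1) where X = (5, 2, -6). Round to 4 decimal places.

17.0561

n·X − d = (-2)·(5) + (-3)·(2) + (3)·(-6) − 46 = -80; |n| = √22.
Distance = |-80| / √22 = 80/√22 ≈ 17.0561.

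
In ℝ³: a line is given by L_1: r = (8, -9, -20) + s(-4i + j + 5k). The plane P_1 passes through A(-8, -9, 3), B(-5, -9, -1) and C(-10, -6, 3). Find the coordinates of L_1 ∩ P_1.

AB = (3, 0, -4), AC = (-2, 3, 0); a normal to P_1 is AB × AC = (12, 8, 9).
Using A: P_1 has equation 12x + 8y + 9z = -141.
Substitute r = (8, -9, -20) + t(-4, 1, 5) into the plane: -156 + 5t = -141, so t = 3.
Intersection: (8, -9, -20) + 3·(-4, 1, 5) = (-4, -6, -5).

(-4, -6, -5)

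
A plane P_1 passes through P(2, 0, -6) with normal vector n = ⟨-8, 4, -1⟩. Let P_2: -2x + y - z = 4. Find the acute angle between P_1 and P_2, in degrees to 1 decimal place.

P_1: n·r = n·P gives -8x + 4y - z = -10.
cos θ = |n₁·n₂| / (|n₁||n₂|) = |21| / (√81 · √6).
θ = arccos(0.95258) ≈ 17.7°.

17.7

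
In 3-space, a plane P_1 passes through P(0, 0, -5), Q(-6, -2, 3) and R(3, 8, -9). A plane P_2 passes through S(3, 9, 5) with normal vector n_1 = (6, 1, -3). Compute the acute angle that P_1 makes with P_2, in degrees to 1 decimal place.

63.7

PQ = (-6, -2, 8), PR = (3, 8, -4); a normal to P_1 is PQ × PR = (-56, 0, -42).
Using P: P_1 has equation -56x - 42z = 210.
P_2: n_1·r = n_1·S gives 6x + y - 3z = 12.
cos θ = |n₁·n₂| / (|n₁||n₂|) = |-210| / (√4900 · √46).
θ = arccos(0.44233) ≈ 63.7°.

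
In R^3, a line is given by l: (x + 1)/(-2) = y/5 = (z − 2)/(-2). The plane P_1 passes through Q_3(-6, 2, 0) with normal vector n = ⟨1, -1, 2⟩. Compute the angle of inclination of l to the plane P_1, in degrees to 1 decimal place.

l has direction (-2, 5, -2) through (-1, 0, 2).
P_1: n·r = n·Q_3 gives x - y + 2z = -8.
sin θ = |n·v| / (|n||v|) = |-11| / (√6 · √33) = 0.78174.
θ ≈ 51.4°.

51.4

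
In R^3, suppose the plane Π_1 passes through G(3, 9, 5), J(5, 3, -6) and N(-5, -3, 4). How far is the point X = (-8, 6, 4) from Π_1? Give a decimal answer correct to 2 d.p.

6.96

GJ = (2, -6, -11), GN = (-8, -12, -1); a normal to Π_1 is GJ × GN = (-126, 90, -72).
Using G: Π_1 has equation -126x + 90y - 72z = 72.
n·X − d = (-126)·(-8) + (90)·(6) + (-72)·(4) − 72 = 1188; |n| = √29160.
Distance = |1188| / √29160 = 1188/√29160 ≈ 6.96.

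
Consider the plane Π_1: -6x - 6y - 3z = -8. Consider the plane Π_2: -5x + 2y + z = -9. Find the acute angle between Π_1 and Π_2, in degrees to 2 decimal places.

72.28

cos θ = |n₁·n₂| / (|n₁||n₂|) = |15| / (√81 · √30).
θ = arccos(0.30429) ≈ 72.28°.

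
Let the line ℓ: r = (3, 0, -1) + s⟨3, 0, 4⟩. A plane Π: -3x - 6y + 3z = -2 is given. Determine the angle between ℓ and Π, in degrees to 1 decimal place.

sin θ = |n·v| / (|n||v|) = |3| / (√54 · √25) = 0.08165.
θ ≈ 4.7°.

4.7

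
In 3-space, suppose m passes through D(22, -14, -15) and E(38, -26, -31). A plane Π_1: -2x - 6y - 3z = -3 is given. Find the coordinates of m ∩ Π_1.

A direction vector for m is E − D = (16, -12, -16).
Substitute r = (22, -14, -15) + t(16, -12, -16) into the plane: 85 + 88t = -3, so t = -1.
Intersection: (22, -14, -15) + (-1)·(16, -12, -16) = (6, -2, 1).

(6, -2, 1)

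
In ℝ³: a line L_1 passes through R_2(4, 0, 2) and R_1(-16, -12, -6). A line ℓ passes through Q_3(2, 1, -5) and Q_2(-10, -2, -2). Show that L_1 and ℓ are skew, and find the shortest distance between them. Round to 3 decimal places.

A direction vector for L_1 is R_1 − R_2 = (-20, -12, -8).
A direction vector for ℓ is Q_2 − Q_3 = (-12, -3, 3).
Common perpendicular direction n = (-20, -12, -8) × (-12, -3, 3) = (-60, 156, -84).
With w = (2, 1, -5) − (4, 0, 2) = (-2, 1, -7), w · n = 864.
Since n ≠ 0 the lines are not parallel, and w · n = 864 ≠ 0 so they do not intersect; hence they are skew.
Distance = |w · n| / |n| = |864| / √34992 ≈ 4.619.

4.619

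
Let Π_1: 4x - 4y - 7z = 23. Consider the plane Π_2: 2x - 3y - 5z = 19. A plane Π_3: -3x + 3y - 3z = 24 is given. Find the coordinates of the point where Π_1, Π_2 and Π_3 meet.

Solving the 3×3 linear system 4x - 4y - 7z = 23, 2x - 3y - 5z = 19, -3x + 3y - 3z = 24 (e.g. by elimination or Cramer's rule, determinant = 33) gives (-3, 0, -5).

(-3, 0, -5)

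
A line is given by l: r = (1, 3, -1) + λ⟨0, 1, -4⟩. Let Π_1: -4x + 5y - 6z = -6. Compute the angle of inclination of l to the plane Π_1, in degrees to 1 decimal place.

sin θ = |n·v| / (|n||v|) = |29| / (√77 · √17) = 0.80155.
θ ≈ 53.3°.

53.3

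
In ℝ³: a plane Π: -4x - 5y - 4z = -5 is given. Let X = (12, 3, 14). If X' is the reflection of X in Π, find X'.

(-4, -17, -2)

λ = (n·X − d)/|n|² = (-119 − (-5))/57 = -2.
Reflection = X − 2λn = (12, 3, 14) − (-4)·(-4, -5, -4) = (-4, -17, -2).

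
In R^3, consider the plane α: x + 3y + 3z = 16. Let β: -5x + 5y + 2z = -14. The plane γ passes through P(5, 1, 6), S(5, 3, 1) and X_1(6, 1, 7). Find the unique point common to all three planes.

(7, 5, -2)

PS = (0, 2, -5), PX_1 = (1, 0, 1); a normal to γ is PS × PX_1 = (2, -5, -2).
Using P: γ has equation 2x - 5y - 2z = -7.
Solving the 3×3 linear system x + 3y + 3z = 16, -5x + 5y + 2z = -14, 2x - 5y - 2z = -7 (e.g. by elimination or Cramer's rule, determinant = 27) gives (7, 5, -2).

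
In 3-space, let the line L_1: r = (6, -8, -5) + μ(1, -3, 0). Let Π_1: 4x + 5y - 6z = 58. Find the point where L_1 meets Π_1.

(2, 4, -5)

Substitute r = (6, -8, -5) + t(1, -3, 0) into the plane: 14 + (-11)t = 58, so t = -4.
Intersection: (6, -8, -5) + (-4)·(1, -3, 0) = (2, 4, -5).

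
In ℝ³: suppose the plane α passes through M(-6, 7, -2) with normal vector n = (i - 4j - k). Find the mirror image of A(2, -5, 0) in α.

(-4, 19, 6)

α: n·r = n·M gives x - 4y - z = -32.
λ = (n·A − d)/|n|² = (22 − (-32))/18 = 3.
Reflection = A − 2λn = (2, -5, 0) − 6·(1, -4, -1) = (-4, 19, 6).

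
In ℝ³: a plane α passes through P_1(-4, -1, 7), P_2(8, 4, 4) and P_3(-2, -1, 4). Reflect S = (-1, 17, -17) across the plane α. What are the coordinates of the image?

P_1P_2 = (12, 5, -3), P_1P_3 = (2, 0, -3); a normal to α is P_1P_2 × P_1P_3 = (-15, 30, -10).
Using P_1: α has equation -15x + 30y - 10z = -40.
λ = (n·S − d)/|n|² = (695 − (-40))/1225 = 3/5.
Reflection = S − 2λn = (-1, 17, -17) − (6/5)·(-15, 30, -10) = (17, -19, -5).

(17, -19, -5)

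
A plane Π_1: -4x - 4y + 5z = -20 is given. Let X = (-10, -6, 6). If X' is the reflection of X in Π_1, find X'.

λ = (n·X − d)/|n|² = (94 − (-20))/57 = 2.
Reflection = X − 2λn = (-10, -6, 6) − 4·(-4, -4, 5) = (6, 10, -14).

(6, 10, -14)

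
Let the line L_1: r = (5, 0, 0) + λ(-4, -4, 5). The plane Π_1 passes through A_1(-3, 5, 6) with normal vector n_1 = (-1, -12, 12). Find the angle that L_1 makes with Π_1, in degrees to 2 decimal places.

Π_1: n_1·r = n_1·A_1 gives -x - 12y + 12z = 15.
sin θ = |n·v| / (|n||v|) = |112| / (√289 · √57) = 0.87263.
θ ≈ 60.77°.

60.77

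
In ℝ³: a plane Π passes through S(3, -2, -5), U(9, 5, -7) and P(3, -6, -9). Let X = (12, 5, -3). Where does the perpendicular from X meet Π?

SU = (6, 7, -2), SP = (0, -4, -4); a normal to Π is SU × SP = (-36, 24, -24).
Using S: Π has equation -36x + 24y - 24z = -36.
Foot = X − λn with λ = (n·X − d)/|n|² = (-240 − (-36))/2448 = -1/12.
Foot = (12, 5, -3) − (-1/12)·(-36, 24, -24) = (9, 7, -5).

(9, 7, -5)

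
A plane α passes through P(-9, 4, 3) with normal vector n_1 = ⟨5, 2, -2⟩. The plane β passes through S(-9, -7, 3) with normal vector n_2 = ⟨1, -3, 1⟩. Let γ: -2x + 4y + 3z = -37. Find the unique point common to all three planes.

α: n_1·r = n_1·P gives 5x + 2y - 2z = -43.
β: n_2·r = n_2·S gives x - 3y + z = 15.
Solving the 3×3 linear system 5x + 2y - 2z = -43, x - 3y + z = 15, -2x + 4y + 3z = -37 (e.g. by elimination or Cramer's rule, determinant = -71) gives (-7, -9, -5).

(-7, -9, -5)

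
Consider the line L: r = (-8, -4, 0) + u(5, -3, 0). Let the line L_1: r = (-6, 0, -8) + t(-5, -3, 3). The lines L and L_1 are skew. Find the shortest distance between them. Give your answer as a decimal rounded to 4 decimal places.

Common perpendicular direction n = (5, -3, 0) × (-5, -3, 3) = (-9, -15, -30).
With w = (-6, 0, -8) − (-8, -4, 0) = (2, 4, -8), w · n = 162.
Distance = |w · n| / |n| = |162| / √1206 ≈ 4.6649.

4.6649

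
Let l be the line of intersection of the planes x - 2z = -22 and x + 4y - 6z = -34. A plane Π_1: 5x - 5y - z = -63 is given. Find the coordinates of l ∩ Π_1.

Direction of l: (1, 0, -2) × (1, 4, -6) = (8, 4, 4).
A point on l: solving the two plane equations with x = -12 gives (-12, 2, 5).
Substitute r = (-12, 2, 5) + t(8, 4, 4) into the plane: -75 + 16t = -63, so t = 3/4.
Intersection: (-12, 2, 5) + (3/4)·(8, 4, 4) = (-6, 5, 8).

(-6, 5, 8)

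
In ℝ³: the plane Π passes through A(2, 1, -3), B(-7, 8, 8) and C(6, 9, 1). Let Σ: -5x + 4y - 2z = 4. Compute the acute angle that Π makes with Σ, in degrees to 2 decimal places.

30.19

AB = (-9, 7, 11), AC = (4, 8, 4); a normal to Π is AB × AC = (-60, 80, -100).
Using A: Π has equation -60x + 80y - 100z = 260.
cos θ = |n₁·n₂| / (|n₁||n₂|) = |820| / (√20000 · √45).
θ = arccos(0.86436) ≈ 30.19°.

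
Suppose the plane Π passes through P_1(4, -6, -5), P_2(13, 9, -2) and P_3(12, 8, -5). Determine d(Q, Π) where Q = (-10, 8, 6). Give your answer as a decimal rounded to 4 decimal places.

20.3101

P_1P_2 = (9, 15, 3), P_1P_3 = (8, 14, 0); a normal to Π is P_1P_2 × P_1P_3 = (-42, 24, 6).
Using P_1: Π has equation -42x + 24y + 6z = -342.
n·Q − d = (-42)·(-10) + (24)·(8) + (6)·(6) − (-342) = 990; |n| = √2376.
Distance = |990| / √2376 = 990/√2376 ≈ 20.3101.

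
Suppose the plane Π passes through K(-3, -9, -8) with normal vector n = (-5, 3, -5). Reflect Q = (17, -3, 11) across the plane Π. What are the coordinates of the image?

Π: n·r = n·K gives -5x + 3y - 5z = 28.
λ = (n·Q − d)/|n|² = (-149 − 28)/59 = -3.
Reflection = Q − 2λn = (17, -3, 11) − (-6)·(-5, 3, -5) = (-13, 15, -19).

(-13, 15, -19)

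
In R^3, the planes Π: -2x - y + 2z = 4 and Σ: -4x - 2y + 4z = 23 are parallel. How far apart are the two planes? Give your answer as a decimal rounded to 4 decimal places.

Rescale Σ by 1/2: -2x - y + 2z = 23/2. Then distance = |4 − (23/2)| / √9 ≈ 2.5000.

2.5000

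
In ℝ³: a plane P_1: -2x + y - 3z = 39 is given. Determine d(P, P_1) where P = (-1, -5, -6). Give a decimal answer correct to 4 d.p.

6.4143

n·P − d = (-2)·(-1) + (1)·(-5) + (-3)·(-6) − 39 = -24; |n| = √14.
Distance = |-24| / √14 = 24/√14 ≈ 6.4143.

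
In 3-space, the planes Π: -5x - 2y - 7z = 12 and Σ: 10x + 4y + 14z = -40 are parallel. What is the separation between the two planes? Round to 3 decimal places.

0.906

Rescale Σ by 1/(-2): -5x - 2y - 7z = 20. Then distance = |12 − 20| / √78 ≈ 0.906.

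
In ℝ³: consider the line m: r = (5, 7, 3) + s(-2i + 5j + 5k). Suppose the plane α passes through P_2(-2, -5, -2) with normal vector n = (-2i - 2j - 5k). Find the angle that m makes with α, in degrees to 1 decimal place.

α: n·r = n·P_2 gives -2x - 2y - 5z = 24.
sin θ = |n·v| / (|n||v|) = |-31| / (√33 · √54) = 0.73436.
θ ≈ 47.3°.

47.3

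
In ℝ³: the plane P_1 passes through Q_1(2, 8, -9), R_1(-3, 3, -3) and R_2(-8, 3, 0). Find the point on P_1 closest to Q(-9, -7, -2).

(-6, -4, 3)

Q_1R_1 = (-5, -5, 6), Q_1R_2 = (-10, -5, 9); a normal to P_1 is Q_1R_1 × Q_1R_2 = (-15, -15, -25).
Using Q_1: P_1 has equation -15x - 15y - 25z = 75.
Foot = Q − λn with λ = (n·Q − d)/|n|² = (290 − 75)/1075 = 1/5.
Foot = (-9, -7, -2) − (1/5)·(-15, -15, -25) = (-6, -4, 3).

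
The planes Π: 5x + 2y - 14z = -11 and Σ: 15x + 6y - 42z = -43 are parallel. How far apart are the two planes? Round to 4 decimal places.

Rescale Σ by 1/3: 5x + 2y - 14z = -43/3. Then distance = |-11 − (-43/3)| / √225 ≈ 0.2222.

0.2222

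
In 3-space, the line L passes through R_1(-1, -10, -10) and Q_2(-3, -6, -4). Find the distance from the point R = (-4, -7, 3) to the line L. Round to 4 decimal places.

A direction vector for L is Q_2 − R_1 = (-2, 4, 6).
Taking (-1, -10, -10) on L with direction v = (-2, 4, 6): w = R − (-1, -10, -10) = (-3, 3, 13), and w × v = (-34, -8, -6).
Distance = |w × v| / |v| = √1256 / √56 ≈ 4.7359.

4.7359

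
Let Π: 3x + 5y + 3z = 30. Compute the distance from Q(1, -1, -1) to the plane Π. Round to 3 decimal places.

n·Q − d = (3)·(1) + (5)·(-1) + (3)·(-1) − 30 = -35; |n| = √43.
Distance = |-35| / √43 = 35/√43 ≈ 5.337.

5.337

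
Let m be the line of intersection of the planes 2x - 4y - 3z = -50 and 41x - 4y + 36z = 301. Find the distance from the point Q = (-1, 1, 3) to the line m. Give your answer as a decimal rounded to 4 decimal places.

Direction of m: (2, -4, -3) × (41, -4, 36) = (-156, -195, 156).
A point on m: solving the two plane equations with x = 1 gives (1, 7, 8).
Taking (1, 7, 8) on m with direction v = (-156, -195, 156): w = Q − (1, 7, 8) = (-2, -6, -5), and w × v = (-1911, 1092, -546).
Distance = |w × v| / |v| = √5142501 / √86697 ≈ 7.7017.

7.7017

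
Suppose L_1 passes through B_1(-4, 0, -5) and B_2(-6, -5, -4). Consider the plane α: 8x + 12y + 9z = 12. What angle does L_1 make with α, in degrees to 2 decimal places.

A direction vector for L_1 is B_2 − B_1 = (-2, -5, 1).
sin θ = |n·v| / (|n||v|) = |-67| / (√289 · √30) = 0.71956.
θ ≈ 46.02°.

46.02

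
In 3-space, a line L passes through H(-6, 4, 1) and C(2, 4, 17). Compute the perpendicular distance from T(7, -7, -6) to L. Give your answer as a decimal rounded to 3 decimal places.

A direction vector for L is C − H = (8, 0, 16).
Taking (-6, 4, 1) on L with direction v = (8, 0, 16): w = T − (-6, 4, 1) = (13, -11, -7), and w × v = (-176, -264, 88).
Distance = |w × v| / |v| = √108416 / √320 ≈ 18.407.

18.407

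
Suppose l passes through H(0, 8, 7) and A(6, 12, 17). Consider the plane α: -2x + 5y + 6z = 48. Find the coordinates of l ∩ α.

A direction vector for l is A − H = (6, 4, 10).
Substitute r = (0, 8, 7) + t(6, 4, 10) into the plane: 82 + 68t = 48, so t = -1/2.
Intersection: (0, 8, 7) + (-1/2)·(6, 4, 10) = (-3, 6, 2).

(-3, 6, 2)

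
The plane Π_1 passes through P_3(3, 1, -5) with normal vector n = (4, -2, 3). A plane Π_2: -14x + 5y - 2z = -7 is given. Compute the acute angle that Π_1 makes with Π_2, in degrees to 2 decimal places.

Π_1: n·r = n·P_3 gives 4x - 2y + 3z = -5.
cos θ = |n₁·n₂| / (|n₁||n₂|) = |-72| / (√29 · √225).
θ = arccos(0.89134) ≈ 26.96°.

26.96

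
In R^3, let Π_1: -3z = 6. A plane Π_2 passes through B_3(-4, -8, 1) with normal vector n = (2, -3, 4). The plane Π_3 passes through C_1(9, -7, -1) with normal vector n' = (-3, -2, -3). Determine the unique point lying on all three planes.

Π_2: n·r = n·B_3 gives 2x - 3y + 4z = 20.
Π_3: n'·r = n'·C_1 gives -3x - 2y - 3z = -10.
Solving the 3×3 linear system -3z = 6, 2x - 3y + 4z = 20, -3x - 2y - 3z = -10 (e.g. by elimination or Cramer's rule, determinant = 39) gives (8, -4, -2).

(8, -4, -2)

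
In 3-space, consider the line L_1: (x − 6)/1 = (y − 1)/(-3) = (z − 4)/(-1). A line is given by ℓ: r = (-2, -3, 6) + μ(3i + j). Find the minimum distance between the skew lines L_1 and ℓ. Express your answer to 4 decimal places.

L_1 has direction (1, -3, -1) through (6, 1, 4).
Common perpendicular direction n = (1, -3, -1) × (3, 1, 0) = (1, -3, 10).
With w = (-2, -3, 6) − (6, 1, 4) = (-8, -4, 2), w · n = 24.
Distance = |w · n| / |n| = |24| / √110 ≈ 2.2883.

2.2883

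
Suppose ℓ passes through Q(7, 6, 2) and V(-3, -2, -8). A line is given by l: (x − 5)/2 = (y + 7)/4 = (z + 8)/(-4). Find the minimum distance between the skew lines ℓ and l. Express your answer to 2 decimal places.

A direction vector for ℓ is V − Q = (-10, -8, -10).
l has direction (2, 4, -4) through (5, -7, -8).
Common perpendicular direction n = (-10, -8, -10) × (2, 4, -4) = (72, -60, -24).
With w = (5, -7, -8) − (7, 6, 2) = (-2, -13, -10), w · n = 876.
Distance = |w · n| / |n| = |876| / √9360 ≈ 9.05.

9.05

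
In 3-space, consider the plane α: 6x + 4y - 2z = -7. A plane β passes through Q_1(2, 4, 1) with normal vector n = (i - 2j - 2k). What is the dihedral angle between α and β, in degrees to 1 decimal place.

β: n·r = n·Q_1 gives x - 2y - 2z = -8.
cos θ = |n₁·n₂| / (|n₁||n₂|) = |2| / (√56 · √9).
θ = arccos(0.08909) ≈ 84.9°.

84.9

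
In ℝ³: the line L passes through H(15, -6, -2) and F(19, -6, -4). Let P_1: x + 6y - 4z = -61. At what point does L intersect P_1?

(-1, -6, 6)

A direction vector for L is F − H = (4, 0, -2).
Substitute r = (15, -6, -2) + t(4, 0, -2) into the plane: -13 + 12t = -61, so t = -4.
Intersection: (15, -6, -2) + (-4)·(4, 0, -2) = (-1, -6, 6).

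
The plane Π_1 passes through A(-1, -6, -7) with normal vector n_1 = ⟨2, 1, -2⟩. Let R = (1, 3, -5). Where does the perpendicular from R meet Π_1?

(-1, 2, -3)

Π_1: n_1·r = n_1·A gives 2x + y - 2z = 6.
Foot = R − λn with λ = (n·R − d)/|n|² = (15 − 6)/9 = 1.
Foot = (1, 3, -5) − 1·(2, 1, -2) = (-1, 2, -3).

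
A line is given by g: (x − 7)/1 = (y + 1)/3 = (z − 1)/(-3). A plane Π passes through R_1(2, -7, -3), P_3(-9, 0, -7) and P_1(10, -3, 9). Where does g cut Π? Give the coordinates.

(6, -4, 4)

g has direction (1, 3, -3) through (7, -1, 1).
R_1P_3 = (-11, 7, -4), R_1P_1 = (8, 4, 12); a normal to Π is R_1P_3 × R_1P_1 = (100, 100, -100).
Using R_1: Π has equation 100x + 100y - 100z = -200.
Substitute r = (7, -1, 1) + t(1, 3, -3) into the plane: 500 + 700t = -200, so t = -1.
Intersection: (7, -1, 1) + (-1)·(1, 3, -3) = (6, -4, 4).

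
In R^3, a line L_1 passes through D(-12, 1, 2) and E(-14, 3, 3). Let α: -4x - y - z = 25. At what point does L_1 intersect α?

A direction vector for L_1 is E − D = (-2, 2, 1).
Substitute r = (-12, 1, 2) + t(-2, 2, 1) into the plane: 45 + 5t = 25, so t = -4.
Intersection: (-12, 1, 2) + (-4)·(-2, 2, 1) = (-4, -7, -2).

(-4, -7, -2)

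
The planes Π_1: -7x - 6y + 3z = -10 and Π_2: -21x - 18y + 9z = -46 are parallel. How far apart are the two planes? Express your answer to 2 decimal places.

0.55

Rescale Π_2 by 1/3: -7x - 6y + 3z = -46/3. Then distance = |-10 − (-46/3)| / √94 ≈ 0.55.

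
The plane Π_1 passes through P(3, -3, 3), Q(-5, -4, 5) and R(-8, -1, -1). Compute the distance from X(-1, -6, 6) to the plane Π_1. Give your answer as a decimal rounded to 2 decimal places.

1.34

PQ = (-8, -1, 2), PR = (-11, 2, -4); a normal to Π_1 is PQ × PR = (0, -54, -27).
Using P: Π_1 has equation -54y - 27z = 81.
n·X − d = (0)·(-1) + (-54)·(-6) + (-27)·(6) − 81 = 81; |n| = √3645.
Distance = |81| / √3645 = 81/√3645 ≈ 1.34.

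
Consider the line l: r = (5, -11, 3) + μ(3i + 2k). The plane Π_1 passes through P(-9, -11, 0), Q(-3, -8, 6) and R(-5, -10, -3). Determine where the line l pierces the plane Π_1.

PQ = (6, 3, 6), PR = (4, 1, -3); a normal to Π_1 is PQ × PR = (-15, 42, -6).
Using P: Π_1 has equation -15x + 42y - 6z = -327.
Substitute r = (5, -11, 3) + t(3, 0, 2) into the plane: -555 + (-57)t = -327, so t = -4.
Intersection: (5, -11, 3) + (-4)·(3, 0, 2) = (-7, -11, -5).

(-7, -11, -5)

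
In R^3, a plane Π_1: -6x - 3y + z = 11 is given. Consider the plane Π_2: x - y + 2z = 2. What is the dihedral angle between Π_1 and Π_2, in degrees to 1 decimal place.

cos θ = |n₁·n₂| / (|n₁||n₂|) = |-1| / (√46 · √6).
θ = arccos(0.06019) ≈ 86.5°.

86.5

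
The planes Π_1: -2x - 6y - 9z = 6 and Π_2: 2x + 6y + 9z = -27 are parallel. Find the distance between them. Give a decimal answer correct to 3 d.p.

Rescale Π_2 by 1/(-1): -2x - 6y - 9z = 27. Then distance = |6 − 27| / √121 ≈ 1.909.

1.909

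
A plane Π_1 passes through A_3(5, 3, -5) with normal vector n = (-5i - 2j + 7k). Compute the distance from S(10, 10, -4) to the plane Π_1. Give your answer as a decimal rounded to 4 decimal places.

Π_1: n·r = n·A_3 gives -5x - 2y + 7z = -66.
n·S − d = (-5)·(10) + (-2)·(10) + (7)·(-4) − (-66) = -32; |n| = √78.
Distance = |-32| / √78 = 32/√78 ≈ 3.6233.

3.6233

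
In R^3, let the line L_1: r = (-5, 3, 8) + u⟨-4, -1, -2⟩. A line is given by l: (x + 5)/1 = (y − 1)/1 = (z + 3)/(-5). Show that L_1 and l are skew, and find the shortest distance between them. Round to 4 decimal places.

3.3074

l has direction (1, 1, -5) through (-5, 1, -3).
Common perpendicular direction n = (-4, -1, -2) × (1, 1, -5) = (7, -22, -3).
With w = (-5, 1, -3) − (-5, 3, 8) = (0, -2, -11), w · n = 77.
Since n ≠ 0 the lines are not parallel, and w · n = 77 ≠ 0 so they do not intersect; hence they are skew.
Distance = |w · n| / |n| = |77| / √542 ≈ 3.3074.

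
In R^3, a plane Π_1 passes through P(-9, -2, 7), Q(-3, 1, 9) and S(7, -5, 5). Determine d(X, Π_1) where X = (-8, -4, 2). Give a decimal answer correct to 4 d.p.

3.0509

PQ = (6, 3, 2), PS = (16, -3, -2); a normal to Π_1 is PQ × PS = (0, 44, -66).
Using P: Π_1 has equation 44y - 66z = -550.
n·X − d = (0)·(-8) + (44)·(-4) + (-66)·(2) − (-550) = 242; |n| = √6292.
Distance = |242| / √6292 = 242/√6292 ≈ 3.0509.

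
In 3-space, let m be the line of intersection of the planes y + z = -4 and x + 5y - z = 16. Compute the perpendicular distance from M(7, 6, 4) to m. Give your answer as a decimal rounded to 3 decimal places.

10.216

Direction of m: (0, 1, 1) × (1, 5, -1) = (-6, 1, -1).
A point on m: solving the two plane equations with x = -6 gives (-6, 3, -7).
Taking (-6, 3, -7) on m with direction v = (-6, 1, -1): w = M − (-6, 3, -7) = (13, 3, 11), and w × v = (-14, -53, 31).
Distance = |w × v| / |v| = √3966 / √38 ≈ 10.216.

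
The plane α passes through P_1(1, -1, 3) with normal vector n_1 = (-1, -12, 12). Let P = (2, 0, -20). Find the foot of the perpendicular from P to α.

α: n_1·r = n_1·P_1 gives -x - 12y + 12z = 47.
Foot = P − λn with λ = (n·P − d)/|n|² = (-242 − 47)/289 = -1.
Foot = (2, 0, -20) − (-1)·(-1, -12, 12) = (1, -12, -8).

(1, -12, -8)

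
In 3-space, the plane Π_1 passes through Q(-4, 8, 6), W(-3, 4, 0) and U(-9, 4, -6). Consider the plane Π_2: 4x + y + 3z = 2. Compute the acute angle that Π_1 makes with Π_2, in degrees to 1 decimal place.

76.1

QW = (1, -4, -6), QU = (-5, -4, -12); a normal to Π_1 is QW × QU = (24, 42, -24).
Using Q: Π_1 has equation 24x + 42y - 24z = 96.
cos θ = |n₁·n₂| / (|n₁||n₂|) = |66| / (√2916 · √26).
θ = arccos(0.23970) ≈ 76.1°.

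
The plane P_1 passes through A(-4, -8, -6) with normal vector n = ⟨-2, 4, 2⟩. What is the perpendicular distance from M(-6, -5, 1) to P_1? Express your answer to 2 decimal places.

P_1: n·r = n·A gives -2x + 4y + 2z = -36.
n·M − d = (-2)·(-6) + (4)·(-5) + (2)·(1) − (-36) = 30; |n| = √24.
Distance = |30| / √24 = 30/√24 ≈ 6.12.

6.12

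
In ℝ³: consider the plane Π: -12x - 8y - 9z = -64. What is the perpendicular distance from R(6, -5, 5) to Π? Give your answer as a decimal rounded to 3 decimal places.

0.765

n·R − d = (-12)·(6) + (-8)·(-5) + (-9)·(5) − (-64) = -13; |n| = √289.
Distance = |-13| / √289 = 13/√289 ≈ 0.765.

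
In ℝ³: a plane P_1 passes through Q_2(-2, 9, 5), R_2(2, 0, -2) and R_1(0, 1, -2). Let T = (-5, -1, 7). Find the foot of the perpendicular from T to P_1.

Q_2R_2 = (4, -9, -7), Q_2R_1 = (2, -8, -7); a normal to P_1 is Q_2R_2 × Q_2R_1 = (7, 14, -14).
Using Q_2: P_1 has equation 7x + 14y - 14z = 42.
Foot = T − λn with λ = (n·T − d)/|n|² = (-147 − 42)/441 = -3/7.
Foot = (-5, -1, 7) − (-3/7)·(7, 14, -14) = (-2, 5, 1).

(-2, 5, 1)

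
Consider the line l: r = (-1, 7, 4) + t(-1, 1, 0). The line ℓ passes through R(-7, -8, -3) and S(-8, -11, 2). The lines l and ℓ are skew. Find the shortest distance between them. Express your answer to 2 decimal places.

A direction vector for ℓ is S − R = (-1, -3, 5).
Common perpendicular direction n = (-1, 1, 0) × (-1, -3, 5) = (5, 5, 4).
With w = (-7, -8, -3) − (-1, 7, 4) = (-6, -15, -7), w · n = -133.
Distance = |w · n| / |n| = |-133| / √66 ≈ 16.37.

16.37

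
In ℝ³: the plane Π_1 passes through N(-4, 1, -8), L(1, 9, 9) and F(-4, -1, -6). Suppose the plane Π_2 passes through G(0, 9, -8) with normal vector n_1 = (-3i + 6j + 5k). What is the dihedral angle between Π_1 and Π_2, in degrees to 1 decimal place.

NL = (5, 8, 17), NF = (0, -2, 2); a normal to Π_1 is NL × NF = (50, -10, -10).
Using N: Π_1 has equation 50x - 10y - 10z = -130.
Π_2: n_1·r = n_1·G gives -3x + 6y + 5z = 14.
cos θ = |n₁·n₂| / (|n₁||n₂|) = |-260| / (√2700 · √70).
θ = arccos(0.59806) ≈ 53.3°.

53.3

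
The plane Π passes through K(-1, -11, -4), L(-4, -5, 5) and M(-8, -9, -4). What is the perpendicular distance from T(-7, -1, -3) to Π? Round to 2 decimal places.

6.50

KL = (-3, 6, 9), KM = (-7, 2, 0); a normal to Π is KL × KM = (-18, -63, 36).
Using K: Π has equation -18x - 63y + 36z = 567.
n·T − d = (-18)·(-7) + (-63)·(-1) + (36)·(-3) − 567 = -486; |n| = √5589.
Distance = |-486| / √5589 = 486/√5589 ≈ 6.50.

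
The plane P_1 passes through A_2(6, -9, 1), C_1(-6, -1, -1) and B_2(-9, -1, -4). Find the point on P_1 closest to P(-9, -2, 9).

(-5, 3, 5)

A_2C_1 = (-12, 8, -2), A_2B_2 = (-15, 8, -5); a normal to P_1 is A_2C_1 × A_2B_2 = (-24, -30, 24).
Using A_2: P_1 has equation -24x - 30y + 24z = 150.
Foot = P − λn with λ = (n·P − d)/|n|² = (492 − 150)/2052 = 1/6.
Foot = (-9, -2, 9) − (1/6)·(-24, -30, 24) = (-5, 3, 5).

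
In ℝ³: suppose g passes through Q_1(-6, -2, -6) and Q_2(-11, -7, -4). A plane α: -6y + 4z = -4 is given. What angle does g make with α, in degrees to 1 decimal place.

A direction vector for g is Q_2 − Q_1 = (-5, -5, 2).
sin θ = |n·v| / (|n||v|) = |38| / (√52 · √54) = 0.71711.
θ ≈ 45.8°.

45.8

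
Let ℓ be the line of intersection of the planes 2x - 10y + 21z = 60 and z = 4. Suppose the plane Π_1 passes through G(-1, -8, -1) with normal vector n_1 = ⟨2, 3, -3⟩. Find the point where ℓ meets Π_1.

(-7, 1, 4)

Direction of ℓ: (2, -10, 21) × (0, 0, 1) = (-10, -2, 0).
A point on ℓ: solving the two plane equations with x = -2 gives (-2, 2, 4).
Π_1: n_1·r = n_1·G gives 2x + 3y - 3z = -23.
Substitute r = (-2, 2, 4) + t(-10, -2, 0) into the plane: -10 + (-26)t = -23, so t = 1/2.
Intersection: (-2, 2, 4) + (1/2)·(-10, -2, 0) = (-7, 1, 4).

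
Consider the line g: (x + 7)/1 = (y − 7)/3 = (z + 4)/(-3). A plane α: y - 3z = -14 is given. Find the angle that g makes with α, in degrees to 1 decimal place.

60.5

g has direction (1, 3, -3) through (-7, 7, -4).
sin θ = |n·v| / (|n||v|) = |12| / (√10 · √19) = 0.87057.
θ ≈ 60.5°.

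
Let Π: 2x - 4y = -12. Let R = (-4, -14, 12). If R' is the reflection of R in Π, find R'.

λ = (n·R − d)/|n|² = (48 − (-12))/20 = 3.
Reflection = R − 2λn = (-4, -14, 12) − 6·(2, -4, 0) = (-16, 10, 12).

(-16, 10, 12)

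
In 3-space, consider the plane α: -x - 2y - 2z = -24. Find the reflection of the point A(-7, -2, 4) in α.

λ = (n·A − d)/|n|² = (3 − (-24))/9 = 3.
Reflection = A − 2λn = (-7, -2, 4) − 6·(-1, -2, -2) = (-1, 10, 16).

(-1, 10, 16)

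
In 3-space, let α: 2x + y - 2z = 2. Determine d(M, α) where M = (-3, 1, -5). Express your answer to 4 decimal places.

1.0000

n·M − d = (2)·(-3) + (1)·(1) + (-2)·(-5) − 2 = 3; |n| = √9.
Distance = |3| / √9 = 3/√9 ≈ 1.0000.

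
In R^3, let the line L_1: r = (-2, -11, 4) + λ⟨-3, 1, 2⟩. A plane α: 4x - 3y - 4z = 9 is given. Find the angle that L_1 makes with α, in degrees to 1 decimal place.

73.7

sin θ = |n·v| / (|n||v|) = |-23| / (√41 · √14) = 0.96000.
θ ≈ 73.7°.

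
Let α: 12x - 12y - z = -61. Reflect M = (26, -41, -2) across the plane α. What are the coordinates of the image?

(-46, 31, 4)

λ = (n·M − d)/|n|² = (806 − (-61))/289 = 3.
Reflection = M − 2λn = (26, -41, -2) − 6·(12, -12, -1) = (-46, 31, 4).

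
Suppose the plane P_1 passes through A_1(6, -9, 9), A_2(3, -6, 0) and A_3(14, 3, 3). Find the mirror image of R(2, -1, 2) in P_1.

(8, -7, -2)

A_1A_2 = (-3, 3, -9), A_1A_3 = (8, 12, -6); a normal to P_1 is A_1A_2 × A_1A_3 = (90, -90, -60).
Using A_1: P_1 has equation 90x - 90y - 60z = 810.
λ = (n·R − d)/|n|² = (150 − 810)/19800 = -1/30.
Reflection = R − 2λn = (2, -1, 2) − (-1/15)·(90, -90, -60) = (8, -7, -2).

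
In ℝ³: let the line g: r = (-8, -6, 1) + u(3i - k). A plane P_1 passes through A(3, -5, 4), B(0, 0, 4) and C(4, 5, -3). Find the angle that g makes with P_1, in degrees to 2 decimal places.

AB = (-3, 5, 0), AC = (1, 10, -7); a normal to P_1 is AB × AC = (-35, -21, -35).
Using A: P_1 has equation -35x - 21y - 35z = -140.
sin θ = |n·v| / (|n||v|) = |-70| / (√2891 · √10) = 0.41169.
θ ≈ 24.31°.

24.31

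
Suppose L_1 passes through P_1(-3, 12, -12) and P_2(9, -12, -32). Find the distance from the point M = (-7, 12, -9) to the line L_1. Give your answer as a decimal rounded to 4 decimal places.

A direction vector for L_1 is P_2 − P_1 = (12, -24, -20).
Taking (-3, 12, -12) on L_1 with direction v = (12, -24, -20): w = M − (-3, 12, -12) = (-4, 0, 3), and w × v = (72, -44, 96).
Distance = |w × v| / |v| = √16336 / √1120 ≈ 3.8191.

3.8191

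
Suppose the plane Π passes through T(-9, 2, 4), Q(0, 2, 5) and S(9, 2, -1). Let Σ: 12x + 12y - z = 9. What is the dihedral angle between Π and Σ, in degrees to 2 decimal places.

TQ = (9, 0, 1), TS = (18, 0, -5); a normal to Π is TQ × TS = (0, 63, 0).
Using T: Π has equation 63y = 126.
cos θ = |n₁·n₂| / (|n₁||n₂|) = |756| / (√3969 · √289).
θ = arccos(0.70588) ≈ 45.10°.

45.10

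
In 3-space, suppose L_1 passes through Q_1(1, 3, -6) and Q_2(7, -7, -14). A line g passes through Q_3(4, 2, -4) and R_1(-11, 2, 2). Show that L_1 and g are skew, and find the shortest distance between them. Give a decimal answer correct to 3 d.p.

A direction vector for L_1 is Q_2 − Q_1 = (6, -10, -8).
A direction vector for g is R_1 − Q_3 = (-15, 0, 6).
Common perpendicular direction n = (6, -10, -8) × (-15, 0, 6) = (-60, 84, -150).
With w = (4, 2, -4) − (1, 3, -6) = (3, -1, 2), w · n = -564.
Since n ≠ 0 the lines are not parallel, and w · n = -564 ≠ 0 so they do not intersect; hence they are skew.
Distance = |w · n| / |n| = |-564| / √33156 ≈ 3.097.

3.097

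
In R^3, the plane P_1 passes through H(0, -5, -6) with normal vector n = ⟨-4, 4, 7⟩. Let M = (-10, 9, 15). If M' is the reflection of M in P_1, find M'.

(14, -15, -27)

P_1: n·r = n·H gives -4x + 4y + 7z = -62.
λ = (n·M − d)/|n|² = (181 − (-62))/81 = 3.
Reflection = M − 2λn = (-10, 9, 15) − 6·(-4, 4, 7) = (14, -15, -27).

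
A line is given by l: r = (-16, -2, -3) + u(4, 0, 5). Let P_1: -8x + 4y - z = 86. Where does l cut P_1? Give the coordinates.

Substitute r = (-16, -2, -3) + t(4, 0, 5) into the plane: 123 + (-37)t = 86, so t = 1.
Intersection: (-16, -2, -3) + 1·(4, 0, 5) = (-12, -2, 2).

(-12, -2, 2)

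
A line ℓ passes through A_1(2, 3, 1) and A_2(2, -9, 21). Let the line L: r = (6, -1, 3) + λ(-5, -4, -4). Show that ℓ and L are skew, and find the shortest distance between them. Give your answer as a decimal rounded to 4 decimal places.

4.5738

A direction vector for ℓ is A_2 − A_1 = (0, -12, 20).
Common perpendicular direction n = (0, -12, 20) × (-5, -4, -4) = (128, -100, -60).
With w = (6, -1, 3) − (2, 3, 1) = (4, -4, 2), w · n = 792.
Since n ≠ 0 the lines are not parallel, and w · n = 792 ≠ 0 so they do not intersect; hence they are skew.
Distance = |w · n| / |n| = |792| / √29984 ≈ 4.5738.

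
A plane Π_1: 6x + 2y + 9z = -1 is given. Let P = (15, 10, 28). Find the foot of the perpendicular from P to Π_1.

Foot = P − λn with λ = (n·P − d)/|n|² = (362 − (-1))/121 = 3.
Foot = (15, 10, 28) − 3·(6, 2, 9) = (-3, 4, 1).

(-3, 4, 1)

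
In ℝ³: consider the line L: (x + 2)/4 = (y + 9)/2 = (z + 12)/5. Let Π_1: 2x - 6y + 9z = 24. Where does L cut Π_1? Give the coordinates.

L has direction (4, 2, 5) through (-2, -9, -12).
Substitute r = (-2, -9, -12) + t(4, 2, 5) into the plane: -58 + 41t = 24, so t = 2.
Intersection: (-2, -9, -12) + 2·(4, 2, 5) = (6, -5, -2).

(6, -5, -2)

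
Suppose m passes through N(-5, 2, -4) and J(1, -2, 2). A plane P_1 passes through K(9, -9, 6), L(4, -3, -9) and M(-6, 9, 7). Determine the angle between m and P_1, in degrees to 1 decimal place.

A direction vector for m is J − N = (6, -4, 6).
KL = (-5, 6, -15), KM = (-15, 18, 1); a normal to P_1 is KL × KM = (276, 230, 0).
Using K: P_1 has equation 276x + 230y = 414.
sin θ = |n·v| / (|n||v|) = |736| / (√129076 · √88) = 0.21838.
θ ≈ 12.6°.

12.6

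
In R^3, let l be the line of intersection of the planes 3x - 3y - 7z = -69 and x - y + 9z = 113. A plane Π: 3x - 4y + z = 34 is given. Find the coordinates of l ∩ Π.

Direction of l: (3, -3, -7) × (1, -1, 9) = (-34, -34, 0).
A point on l: solving the two plane equations with x = 3 gives (3, -2, 12).
Substitute r = (3, -2, 12) + t(-34, -34, 0) into the plane: 29 + 34t = 34, so t = 5/34.
Intersection: (3, -2, 12) + (5/34)·(-34, -34, 0) = (-2, -7, 12).

(-2, -7, 12)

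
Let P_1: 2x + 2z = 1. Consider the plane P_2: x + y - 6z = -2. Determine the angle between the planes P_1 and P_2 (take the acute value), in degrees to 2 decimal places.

55.00

cos θ = |n₁·n₂| / (|n₁||n₂|) = |-10| / (√8 · √38).
θ = arccos(0.57354) ≈ 55.00°.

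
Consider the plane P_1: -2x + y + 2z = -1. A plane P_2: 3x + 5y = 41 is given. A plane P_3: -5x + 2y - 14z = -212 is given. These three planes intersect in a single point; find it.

(12, 1, 11)

Solving the 3×3 linear system -2x + y + 2z = -1, 3x + 5y = 41, -5x + 2y - 14z = -212 (e.g. by elimination or Cramer's rule, determinant = 244) gives (12, 1, 11).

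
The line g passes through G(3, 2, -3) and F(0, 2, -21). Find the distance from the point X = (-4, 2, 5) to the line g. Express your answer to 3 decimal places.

8.220

A direction vector for g is F − G = (-3, 0, -18).
Taking (3, 2, -3) on g with direction v = (-3, 0, -18): w = X − (3, 2, -3) = (-7, 0, 8), and w × v = (0, -150, 0).
Distance = |w × v| / |v| = √22500 / √333 ≈ 8.220.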